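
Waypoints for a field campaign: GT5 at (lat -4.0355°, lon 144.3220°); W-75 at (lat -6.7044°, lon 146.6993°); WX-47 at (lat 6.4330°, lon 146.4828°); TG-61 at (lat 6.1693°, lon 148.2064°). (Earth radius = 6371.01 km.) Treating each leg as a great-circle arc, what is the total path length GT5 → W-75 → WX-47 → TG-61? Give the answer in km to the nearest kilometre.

GT5→W-75: c = 0.062257 rad, d = 396.64 km
W-75→WX-47: c = 0.229322 rad, d = 1461.01 km
WX-47→TG-61: c = 0.030253 rad, d = 192.74 km
Total = 396.64 + 1461.01 + 192.74 = 2050.39 km

2050 km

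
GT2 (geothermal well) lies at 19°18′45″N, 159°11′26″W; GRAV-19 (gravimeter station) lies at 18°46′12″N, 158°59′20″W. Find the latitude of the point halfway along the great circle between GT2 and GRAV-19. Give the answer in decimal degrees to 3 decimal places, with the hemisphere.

GT2: φ = +19.31250°, λ = -159.19056°
GRAV-19: φ = +18.77000°, λ = -158.98889°
Bx = cos φ₂ cos Δλ = 0.946812,  By = cos φ₂ sin Δλ = 0.003333
φₘ = atan2(sin φ₁ + sin φ₂, √((cos φ₁ + Bx)² + By²)) = 19.04128°
λₘ = λ₁ + atan2(By, cos φ₁ + Bx) = -159.08956°

19.041°N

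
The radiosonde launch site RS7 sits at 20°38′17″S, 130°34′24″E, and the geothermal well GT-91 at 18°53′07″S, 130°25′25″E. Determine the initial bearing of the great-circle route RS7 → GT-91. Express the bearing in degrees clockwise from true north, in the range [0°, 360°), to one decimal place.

355.4°

RS7: φ = -20.63806°, λ = +130.57333°
GT-91: φ = -18.88528°, λ = +130.42361°
Δλ = -0.1497°
y = sin Δλ · cos φ₂ = -0.002472
x = cos φ₁ sin φ₂ − sin φ₁ cos φ₂ cos Δλ = 0.030586
θ = atan2(y, x) = -4.6216° → 355.3784° (mod 360°)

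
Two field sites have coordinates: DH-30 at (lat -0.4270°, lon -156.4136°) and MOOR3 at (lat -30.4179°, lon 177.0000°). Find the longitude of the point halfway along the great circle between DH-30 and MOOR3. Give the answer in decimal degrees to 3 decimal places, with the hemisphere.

168.707°W

Bx = cos φ₂ cos Δλ = 0.771170,  By = cos φ₂ sin Δλ = -0.385944
φₘ = atan2(sin φ₁ + sin φ₂, √((cos φ₁ + Bx)² + By²)) = -15.82376°
λₘ = λ₁ + atan2(By, cos φ₁ + Bx) = -168.70659°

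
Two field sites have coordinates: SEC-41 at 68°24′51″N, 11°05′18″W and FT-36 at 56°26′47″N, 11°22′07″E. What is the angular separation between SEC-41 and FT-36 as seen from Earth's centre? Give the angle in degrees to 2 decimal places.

SEC-41: φ = +68.41417°, λ = -11.08833°
FT-36: φ = +56.44639°, λ = +11.36861°
Δφ = -11.9678°,  Δλ = 22.4569°
a = sin²(Δφ/2) + cos φ₁ cos φ₂ sin²(Δλ/2) = 0.018578
c = 2·arcsin(√a) = 0.273452 rad = 15.6677°

15.67°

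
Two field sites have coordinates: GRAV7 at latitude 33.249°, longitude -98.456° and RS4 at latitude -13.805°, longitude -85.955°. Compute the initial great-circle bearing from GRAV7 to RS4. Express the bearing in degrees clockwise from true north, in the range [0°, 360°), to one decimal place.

163.7°

Δλ = 12.5010°
y = sin Δλ · cos φ₂ = 0.210204
x = cos φ₁ sin φ₂ − sin φ₁ cos φ₂ cos Δλ = -0.719373
θ = atan2(y, x) = 163.7114° → 163.7114° (mod 360°)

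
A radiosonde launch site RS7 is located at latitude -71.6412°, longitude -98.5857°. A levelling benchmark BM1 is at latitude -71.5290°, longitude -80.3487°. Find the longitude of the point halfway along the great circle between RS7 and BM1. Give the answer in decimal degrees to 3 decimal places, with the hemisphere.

Bx = cos φ₂ cos Δλ = 0.300911,  By = cos φ₂ sin Δλ = 0.099150
φₘ = atan2(sin φ₁ + sin φ₂, √((cos φ₁ + Bx)² + By²)) = -71.80239°
λₘ = λ₁ + atan2(By, cos φ₁ + Bx) = -89.44016°

89.440°W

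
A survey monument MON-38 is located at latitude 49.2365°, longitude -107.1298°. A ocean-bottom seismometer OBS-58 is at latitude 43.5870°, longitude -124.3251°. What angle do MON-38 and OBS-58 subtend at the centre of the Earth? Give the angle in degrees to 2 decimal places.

13.09°

Δφ = -5.6495°,  Δλ = -17.1953°
a = sin²(Δφ/2) + cos φ₁ cos φ₂ sin²(Δλ/2) = 0.012998
c = 2·arcsin(√a) = 0.228517 rad = 13.0930°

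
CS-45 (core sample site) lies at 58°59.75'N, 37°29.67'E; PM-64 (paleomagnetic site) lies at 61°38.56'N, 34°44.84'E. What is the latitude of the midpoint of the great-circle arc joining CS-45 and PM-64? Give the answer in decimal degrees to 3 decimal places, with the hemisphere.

60.326°N

CS-45: φ = +58.99583°, λ = +37.49450°
PM-64: φ = +61.64267°, λ = +34.74733°
Bx = cos φ₂ cos Δλ = 0.474423,  By = cos φ₂ sin Δλ = -0.022765
φₘ = atan2(sin φ₁ + sin φ₂, √((cos φ₁ + Bx)² + By²)) = 60.32632°
λₘ = λ₁ + atan2(By, cos φ₁ + Bx) = 36.17660°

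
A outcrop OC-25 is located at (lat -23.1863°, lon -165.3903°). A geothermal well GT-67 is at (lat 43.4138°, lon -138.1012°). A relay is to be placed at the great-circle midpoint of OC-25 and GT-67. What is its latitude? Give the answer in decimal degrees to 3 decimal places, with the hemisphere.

10.397°N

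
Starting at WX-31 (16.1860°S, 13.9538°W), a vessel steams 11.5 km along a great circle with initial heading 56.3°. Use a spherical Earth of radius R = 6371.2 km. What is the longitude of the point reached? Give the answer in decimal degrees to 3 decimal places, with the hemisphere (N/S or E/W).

13.864°W

δ = d/R = 11.5/6371.2 = 0.001805 rad
φ₂ = arcsin(sin φ₁ cos δ + cos φ₁ sin δ cos θ)
   = arcsin(-0.27876·1.00000 + 0.96036·0.00180·0.55484) = -16.12860°
λ₂ = λ₁ + atan2(sin θ sin δ cos φ₁, cos δ − sin φ₁ sin φ₂) = -13.86424°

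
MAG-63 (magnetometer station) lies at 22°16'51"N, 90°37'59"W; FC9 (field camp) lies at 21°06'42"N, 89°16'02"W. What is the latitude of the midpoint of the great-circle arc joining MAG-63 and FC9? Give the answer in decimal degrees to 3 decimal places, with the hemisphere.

MAG-63: φ = +22.28083°, λ = -90.63306°
FC9: φ = +21.11167°, λ = -89.26722°
Bx = cos φ₂ cos Δλ = 0.932615,  By = cos φ₂ sin Δλ = 0.022236
φₘ = atan2(sin φ₁ + sin φ₂, √((cos φ₁ + Bx)² + By²)) = 21.69765°
λₘ = λ₁ + atan2(By, cos φ₁ + Bx) = -89.94737°

21.698°N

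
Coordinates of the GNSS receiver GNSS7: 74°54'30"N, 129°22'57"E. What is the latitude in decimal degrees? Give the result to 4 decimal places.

74° + 54′/60 + 30″/3600 = 74 + 0.90000 + 0.00833 = 74.9083°

74.9083°N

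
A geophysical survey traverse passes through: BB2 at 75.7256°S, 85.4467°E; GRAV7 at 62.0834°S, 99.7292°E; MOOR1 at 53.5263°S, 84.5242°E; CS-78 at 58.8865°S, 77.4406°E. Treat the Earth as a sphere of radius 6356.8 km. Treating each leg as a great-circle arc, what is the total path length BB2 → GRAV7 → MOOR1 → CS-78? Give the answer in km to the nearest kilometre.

BB2→GRAV7: c = 0.252786 rad, d = 1606.91 km
GRAV7→MOOR1: c = 0.204684 rad, d = 1301.14 km
MOOR1→CS-78: c = 0.115974 rad, d = 737.23 km
Total = 1606.91 + 1301.14 + 737.23 = 3645.27 km

3645 km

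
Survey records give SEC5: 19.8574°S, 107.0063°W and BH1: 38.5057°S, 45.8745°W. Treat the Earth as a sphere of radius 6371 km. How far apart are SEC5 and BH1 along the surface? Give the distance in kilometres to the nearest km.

Δφ = -18.6483°,  Δλ = 61.1318°
a = sin²(Δφ/2) + cos φ₁ cos φ₂ sin²(Δλ/2) = 0.216586
c = 2·arcsin(√a) = 0.968145 rad = 55.4706°
d = R·c = 6371 × 0.968145 = 6168.1 km

6168 km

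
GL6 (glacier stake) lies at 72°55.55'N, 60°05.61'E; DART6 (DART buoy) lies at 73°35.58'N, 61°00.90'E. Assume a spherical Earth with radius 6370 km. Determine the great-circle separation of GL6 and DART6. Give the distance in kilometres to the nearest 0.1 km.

79.8 km

GL6: φ = +72.92583°, λ = +60.09350°
DART6: φ = +73.59300°, λ = +61.01500°
Δφ = 0.6672°,  Δλ = 0.9215°
a = sin²(Δφ/2) + cos φ₁ cos φ₂ sin²(Δλ/2) = 0.000039
c = 2·arcsin(√a) = 0.012532 rad = 0.7180°
d = R·c = 6370 × 0.012532 = 79.8 km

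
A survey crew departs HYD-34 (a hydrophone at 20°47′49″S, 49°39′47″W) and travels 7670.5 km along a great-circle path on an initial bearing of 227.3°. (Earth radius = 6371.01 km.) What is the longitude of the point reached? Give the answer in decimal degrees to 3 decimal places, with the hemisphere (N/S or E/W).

130.511°W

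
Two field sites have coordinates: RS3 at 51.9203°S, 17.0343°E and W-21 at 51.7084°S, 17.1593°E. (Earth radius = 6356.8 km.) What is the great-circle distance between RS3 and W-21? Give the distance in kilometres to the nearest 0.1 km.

25.0 km

Δφ = 0.2119°,  Δλ = 0.1250°
a = sin²(Δφ/2) + cos φ₁ cos φ₂ sin²(Δλ/2) = 0.000004
c = 2·arcsin(√a) = 0.003937 rad = 0.2256°
d = R·c = 6356.8 × 0.003937 = 25.0 km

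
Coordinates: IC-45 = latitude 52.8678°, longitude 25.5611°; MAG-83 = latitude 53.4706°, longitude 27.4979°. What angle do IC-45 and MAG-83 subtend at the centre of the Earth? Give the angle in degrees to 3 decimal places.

Δφ = 0.6028°,  Δλ = 1.9368°
a = sin²(Δφ/2) + cos φ₁ cos φ₂ sin²(Δλ/2) = 0.000130
c = 2·arcsin(√a) = 0.022831 rad = 1.3081°

1.308°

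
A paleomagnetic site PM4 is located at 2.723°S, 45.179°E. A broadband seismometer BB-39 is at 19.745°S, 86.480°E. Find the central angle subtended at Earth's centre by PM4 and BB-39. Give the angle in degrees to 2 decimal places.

Δφ = -17.0220°,  Δλ = 41.3010°
a = sin²(Δφ/2) + cos φ₁ cos φ₂ sin²(Δλ/2) = 0.138833
c = 2·arcsin(√a) = 0.763624 rad = 43.7525°

43.75°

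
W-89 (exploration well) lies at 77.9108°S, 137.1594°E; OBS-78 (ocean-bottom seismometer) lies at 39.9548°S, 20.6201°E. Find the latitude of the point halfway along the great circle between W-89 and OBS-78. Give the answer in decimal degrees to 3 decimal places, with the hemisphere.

66.674°S

Bx = cos φ₂ cos Δλ = -0.342504,  By = cos φ₂ sin Δλ = -0.685778
φₘ = atan2(sin φ₁ + sin φ₂, √((cos φ₁ + Bx)² + By²)) = -66.67361°
λₘ = λ₁ + atan2(By, cos φ₁ + Bx) = 36.17809°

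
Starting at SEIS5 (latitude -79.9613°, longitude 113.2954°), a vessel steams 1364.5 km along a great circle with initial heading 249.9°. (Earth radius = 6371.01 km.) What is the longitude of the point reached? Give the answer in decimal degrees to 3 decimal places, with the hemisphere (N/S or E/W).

δ = d/R = 1364.5/6371.01 = 0.214173 rad
φ₂ = arcsin(sin φ₁ cos δ + cos φ₁ sin δ cos θ)
   = arcsin(-0.98469·0.97715 + 0.17431·0.21254·-0.34366) = -77.14199°
λ₂ = λ₁ + atan2(sin θ sin δ cos φ₁, cos δ − sin φ₁ sin φ₂) = 49.54041°

49.540°E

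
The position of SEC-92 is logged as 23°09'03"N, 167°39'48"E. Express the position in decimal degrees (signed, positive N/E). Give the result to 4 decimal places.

+23.1508°, +167.6633°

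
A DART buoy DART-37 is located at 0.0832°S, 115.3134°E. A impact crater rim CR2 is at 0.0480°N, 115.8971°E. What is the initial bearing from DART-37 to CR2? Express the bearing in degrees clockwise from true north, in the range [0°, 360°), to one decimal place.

77.3°

Δλ = 0.5837°
y = sin Δλ · cos φ₂ = 0.010187
x = cos φ₁ sin φ₂ − sin φ₁ cos φ₂ cos Δλ = 0.002290
θ = atan2(y, x) = 77.3322° → 77.3322° (mod 360°)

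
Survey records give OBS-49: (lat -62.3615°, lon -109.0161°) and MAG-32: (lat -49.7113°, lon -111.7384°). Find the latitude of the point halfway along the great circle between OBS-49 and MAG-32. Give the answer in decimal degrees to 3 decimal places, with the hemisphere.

Bx = cos φ₂ cos Δλ = 0.645910,  By = cos φ₂ sin Δλ = -0.030712
φₘ = atan2(sin φ₁ + sin φ₂, √((cos φ₁ + Bx)² + By²)) = -56.04369°
λₘ = λ₁ + atan2(By, cos φ₁ + Bx) = -110.60128°

56.044°S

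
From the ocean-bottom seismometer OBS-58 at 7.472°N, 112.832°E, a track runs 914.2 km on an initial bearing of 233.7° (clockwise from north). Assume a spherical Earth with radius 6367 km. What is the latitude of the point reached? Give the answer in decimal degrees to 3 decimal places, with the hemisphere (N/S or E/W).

2.563°N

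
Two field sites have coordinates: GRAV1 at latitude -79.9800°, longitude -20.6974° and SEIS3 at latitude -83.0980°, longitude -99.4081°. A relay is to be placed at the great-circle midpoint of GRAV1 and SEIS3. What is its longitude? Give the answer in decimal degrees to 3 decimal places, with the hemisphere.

Bx = cos φ₂ cos Δλ = 0.023525,  By = cos φ₂ sin Δλ = -0.117846
φₘ = atan2(sin φ₁ + sin φ₂, √((cos φ₁ + Bx)² + By²)) = -83.36578°
λₘ = λ₁ + atan2(By, cos φ₁ + Bx) = -51.51934°

51.519°W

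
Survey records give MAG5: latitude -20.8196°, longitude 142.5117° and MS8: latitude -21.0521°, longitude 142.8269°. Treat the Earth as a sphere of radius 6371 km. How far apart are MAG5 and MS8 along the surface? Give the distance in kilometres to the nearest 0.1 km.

41.7 km

Δφ = -0.2325°,  Δλ = 0.3152°
a = sin²(Δφ/2) + cos φ₁ cos φ₂ sin²(Δλ/2) = 0.000011
c = 2·arcsin(√a) = 0.006547 rad = 0.3751°
d = R·c = 6371 × 0.006547 = 41.7 km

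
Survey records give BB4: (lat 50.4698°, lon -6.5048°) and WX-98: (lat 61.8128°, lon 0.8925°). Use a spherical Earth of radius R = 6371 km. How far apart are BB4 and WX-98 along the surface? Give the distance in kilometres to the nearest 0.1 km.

1339.9 km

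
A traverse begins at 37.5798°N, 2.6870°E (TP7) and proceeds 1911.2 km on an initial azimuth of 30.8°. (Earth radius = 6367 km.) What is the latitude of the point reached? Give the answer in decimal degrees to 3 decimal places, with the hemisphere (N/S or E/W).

51.617°N

δ = d/R = 1911.2/6367 = 0.300173 rad
φ₂ = arcsin(sin φ₁ cos δ + cos φ₁ sin δ cos θ)
   = arcsin(0.60987·0.95529 + 0.79250·0.29569·0.85896) = 51.61699°
λ₂ = λ₁ + atan2(sin θ sin δ cos φ₁, cos δ − sin φ₁ sin φ₂) = 16.80025°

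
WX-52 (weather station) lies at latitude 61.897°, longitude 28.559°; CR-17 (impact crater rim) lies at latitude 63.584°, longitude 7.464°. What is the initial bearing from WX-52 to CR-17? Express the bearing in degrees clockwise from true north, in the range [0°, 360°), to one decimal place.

289.2°

Δλ = -21.0950°
y = sin Δλ · cos φ₂ = -0.160121
x = cos φ₁ sin φ₂ − sin φ₁ cos φ₂ cos Δλ = 0.055738
θ = atan2(y, x) = -70.8069° → 289.1931° (mod 360°)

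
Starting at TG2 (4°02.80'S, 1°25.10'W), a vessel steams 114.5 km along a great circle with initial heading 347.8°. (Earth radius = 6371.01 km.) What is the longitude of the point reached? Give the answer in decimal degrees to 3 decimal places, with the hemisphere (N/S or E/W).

TG2: φ = -4.04667°, λ = -1.41833°
δ = d/R = 114.5/6371.01 = 0.017972 rad
φ₂ = arcsin(sin φ₁ cos δ + cos φ₁ sin δ cos θ)
   = arcsin(-0.07057·0.99984 + 0.99751·0.01797·0.97742) = -3.04017°
λ₂ = λ₁ + atan2(sin θ sin δ cos φ₁, cos δ − sin φ₁ sin φ₂) = -1.63623°

1.636°W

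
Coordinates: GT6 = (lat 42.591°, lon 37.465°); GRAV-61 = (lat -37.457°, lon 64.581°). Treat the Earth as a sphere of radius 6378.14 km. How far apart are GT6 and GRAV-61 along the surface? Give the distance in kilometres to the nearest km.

9325 km

Δφ = -80.0480°,  Δλ = 27.1160°
a = sin²(Δφ/2) + cos φ₁ cos φ₂ sin²(Δλ/2) = 0.445706
c = 2·arcsin(√a) = 1.461993 rad = 83.7660°
d = R·c = 6378.14 × 1.461993 = 9324.8 km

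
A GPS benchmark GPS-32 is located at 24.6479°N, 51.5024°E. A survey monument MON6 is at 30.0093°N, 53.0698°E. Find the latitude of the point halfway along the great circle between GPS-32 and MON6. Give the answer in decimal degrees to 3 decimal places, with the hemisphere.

27.331°N

Bx = cos φ₂ cos Δλ = 0.865620,  By = cos φ₂ sin Δλ = 0.023686
φₘ = atan2(sin φ₁ + sin φ₂, √((cos φ₁ + Bx)² + By²)) = 27.33078°
λₘ = λ₁ + atan2(By, cos φ₁ + Bx) = 52.26714°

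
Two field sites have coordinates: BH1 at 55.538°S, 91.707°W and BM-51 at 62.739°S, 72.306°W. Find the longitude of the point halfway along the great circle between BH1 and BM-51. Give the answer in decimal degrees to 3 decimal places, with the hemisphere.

83.038°W

Bx = cos φ₂ cos Δλ = 0.432035,  By = cos φ₂ sin Δλ = 0.152152
φₘ = atan2(sin φ₁ + sin φ₂, √((cos φ₁ + Bx)² + By²)) = -59.49653°
λₘ = λ₁ + atan2(By, cos φ₁ + Bx) = -83.03770°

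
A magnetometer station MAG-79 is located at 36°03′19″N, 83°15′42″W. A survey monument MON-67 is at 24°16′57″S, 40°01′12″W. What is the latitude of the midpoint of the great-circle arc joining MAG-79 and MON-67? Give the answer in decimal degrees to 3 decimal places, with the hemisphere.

6.327°N

MAG-79: φ = +36.05528°, λ = -83.26167°
MON-67: φ = -24.28250°, λ = -40.02000°
Bx = cos φ₂ cos Δλ = 0.664022,  By = cos φ₂ sin Δλ = 0.624468
φₘ = atan2(sin φ₁ + sin φ₂, √((cos φ₁ + Bx)² + By²)) = 6.32663°
λₘ = λ₁ + atan2(By, cos φ₁ + Bx) = -60.28012°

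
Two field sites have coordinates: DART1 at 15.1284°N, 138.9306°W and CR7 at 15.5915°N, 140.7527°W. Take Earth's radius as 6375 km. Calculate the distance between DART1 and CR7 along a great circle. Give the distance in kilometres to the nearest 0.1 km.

Δφ = 0.4631°,  Δλ = -1.8221°
a = sin²(Δφ/2) + cos φ₁ cos φ₂ sin²(Δλ/2) = 0.000251
c = 2·arcsin(√a) = 0.031713 rad = 1.8170°
d = R·c = 6375 × 0.031713 = 202.2 km

202.2 km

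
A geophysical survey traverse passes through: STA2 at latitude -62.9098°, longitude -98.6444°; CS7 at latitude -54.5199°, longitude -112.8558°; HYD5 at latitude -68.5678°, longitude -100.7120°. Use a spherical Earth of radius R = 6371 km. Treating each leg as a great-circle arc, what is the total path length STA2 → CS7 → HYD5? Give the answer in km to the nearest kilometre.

STA2→CS7: c = 0.194166 rad, d = 1237.03 km
CS7→HYD5: c = 0.264026 rad, d = 1682.11 km
Total = 1237.03 + 1682.11 = 2919.14 km

2919 km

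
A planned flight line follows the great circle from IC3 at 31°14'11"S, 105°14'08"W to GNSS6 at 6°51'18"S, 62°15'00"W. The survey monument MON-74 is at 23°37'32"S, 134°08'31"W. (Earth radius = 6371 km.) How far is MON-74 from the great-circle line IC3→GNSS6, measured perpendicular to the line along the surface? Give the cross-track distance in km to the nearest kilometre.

IC3: φ = -31.23639°, λ = -105.23556°
GNSS6: φ = -6.85500°, λ = -62.25000°
MON-74: φ = -23.62556°, λ = -134.14194°
δ₁₃ = central angle IC3→MON-74 = 0.465514 rad  (haversine)
θ₁₃ = bearing IC3→MON-74 = 279.392°,  θ₁₂ = bearing IC3→GNSS6 = 67.921°
dₓₜ = R·arcsin(sin δ₁₃ · sin(θ₁₃ − θ₁₂)) = 6371·arcsin(0.44888·sin(211.470°)) = -1507.006 km
|dₓₜ| = 1507.006 km

1507 km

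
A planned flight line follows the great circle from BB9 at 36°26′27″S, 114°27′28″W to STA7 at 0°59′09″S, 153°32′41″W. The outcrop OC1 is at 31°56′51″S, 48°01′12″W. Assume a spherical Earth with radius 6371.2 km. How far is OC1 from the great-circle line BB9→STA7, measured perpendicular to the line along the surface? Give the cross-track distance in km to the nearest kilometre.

1723 km

BB9: φ = -36.44083°, λ = -114.45778°
STA7: φ = -0.98583°, λ = -153.54472°
OC1: φ = -31.94750°, λ = -48.02000°
δ₁₃ = central angle BB9→OC1 = 0.943226 rad  (haversine)
θ₁₃ = bearing BB9→OC1 = 106.080°,  θ₁₂ = bearing BB9→STA7 = 305.348°
dₓₜ = R·arcsin(sin δ₁₃ · sin(θ₁₃ − θ₁₂)) = 6371.2·arcsin(0.80946·sin(-199.268°)) = 1722.732 km
|dₓₜ| = 1722.732 km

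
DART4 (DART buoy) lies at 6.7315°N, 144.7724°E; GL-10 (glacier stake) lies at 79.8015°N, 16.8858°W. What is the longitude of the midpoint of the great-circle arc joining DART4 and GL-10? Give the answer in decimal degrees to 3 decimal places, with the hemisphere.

140.909°E

Bx = cos φ₂ cos Δλ = -0.168064,  By = cos φ₂ sin Δλ = -0.055718
φₘ = atan2(sin φ₁ + sin φ₂, √((cos φ₁ + Bx)² + By²)) = 53.10151°
λₘ = λ₁ + atan2(By, cos φ₁ + Bx) = 140.90890°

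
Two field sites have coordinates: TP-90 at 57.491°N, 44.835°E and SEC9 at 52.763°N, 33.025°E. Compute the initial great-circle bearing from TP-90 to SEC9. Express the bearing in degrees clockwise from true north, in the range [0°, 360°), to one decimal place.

Δλ = -11.8100°
y = sin Δλ · cos φ₂ = -0.123847
x = cos φ₁ sin φ₂ − sin φ₁ cos φ₂ cos Δλ = -0.071623
θ = atan2(y, x) = -120.0418° → 239.9582° (mod 360°)

240.0°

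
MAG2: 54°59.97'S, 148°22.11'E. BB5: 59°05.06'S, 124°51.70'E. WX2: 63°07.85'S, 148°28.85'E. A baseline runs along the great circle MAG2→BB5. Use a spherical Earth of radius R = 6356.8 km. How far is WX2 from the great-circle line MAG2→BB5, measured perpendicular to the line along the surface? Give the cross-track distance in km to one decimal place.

803.1 km

MAG2: φ = -54.99950°, λ = +148.36850°
BB5: φ = -59.08433°, λ = +124.86167°
WX2: φ = -63.13083°, λ = +148.48083°
δ₁₃ = central angle MAG2→WX2 = 0.141922 rad  (haversine)
θ₁₃ = bearing MAG2→WX2 = 179.641°,  θ₁₂ = bearing MAG2→BB5 = 242.614°
dₓₜ = R·arcsin(sin δ₁₃ · sin(θ₁₃ − θ₁₂)) = 6356.8·arcsin(0.14145·sin(-62.973°)) = -803.085 km
|dₓₜ| = 803.085 km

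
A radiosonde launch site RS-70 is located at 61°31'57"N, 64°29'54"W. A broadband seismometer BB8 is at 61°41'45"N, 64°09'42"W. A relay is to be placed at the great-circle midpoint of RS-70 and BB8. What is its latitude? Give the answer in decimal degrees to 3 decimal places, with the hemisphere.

61.614°N

RS-70: φ = +61.53250°, λ = -64.49833°
BB8: φ = +61.69583°, λ = -64.16167°
Bx = cos φ₂ cos Δλ = 0.474144,  By = cos φ₂ sin Δλ = 0.002786
φₘ = atan2(sin φ₁ + sin φ₂, √((cos φ₁ + Bx)² + By²)) = 61.61427°
λₘ = λ₁ + atan2(By, cos φ₁ + Bx) = -64.33044°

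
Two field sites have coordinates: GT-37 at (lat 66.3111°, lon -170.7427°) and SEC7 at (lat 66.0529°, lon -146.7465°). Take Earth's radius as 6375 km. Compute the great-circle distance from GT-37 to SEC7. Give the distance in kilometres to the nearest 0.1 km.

Δφ = -0.2582°,  Δλ = 23.9962°
a = sin²(Δφ/2) + cos φ₁ cos φ₂ sin²(Δλ/2) = 0.007052
c = 2·arcsin(√a) = 0.168153 rad = 9.6344°
d = R·c = 6375 × 0.168153 = 1072.0 km

1072.0 km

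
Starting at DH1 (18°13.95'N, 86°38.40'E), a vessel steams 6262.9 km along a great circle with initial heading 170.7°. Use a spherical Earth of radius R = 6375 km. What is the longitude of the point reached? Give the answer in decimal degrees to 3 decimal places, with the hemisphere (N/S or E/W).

96.370°E

DH1: φ = +18.23250°, λ = +86.64000°
δ = d/R = 6262.9/6375 = 0.982416 rad
φ₂ = arcsin(sin φ₁ cos δ + cos φ₁ sin δ cos θ)
   = arcsin(0.31287·0.55501 + 0.94979·0.83184·-0.98686) = -37.30395°
λ₂ = λ₁ + atan2(sin θ sin δ cos φ₁, cos δ − sin φ₁ sin φ₂) = 96.36973°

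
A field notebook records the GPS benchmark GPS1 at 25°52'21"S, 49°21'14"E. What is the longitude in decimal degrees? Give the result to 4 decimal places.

49.3539°E

49° + 21′/60 + 14″/3600 = 49 + 0.35000 + 0.00389 = 49.3539°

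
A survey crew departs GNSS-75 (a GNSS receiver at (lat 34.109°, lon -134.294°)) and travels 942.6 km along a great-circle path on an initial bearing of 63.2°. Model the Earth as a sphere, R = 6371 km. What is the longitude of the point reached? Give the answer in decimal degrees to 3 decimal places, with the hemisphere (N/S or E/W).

124.739°W

δ = d/R = 942.6/6371 = 0.147952 rad
φ₂ = arcsin(sin φ₁ cos δ + cos φ₁ sin δ cos θ)
   = arcsin(0.56077·0.98908 + 0.82797·0.14741·0.45088) = 37.56593°
λ₂ = λ₁ + atan2(sin θ sin δ cos φ₁, cos δ − sin φ₁ sin φ₂) = -124.73882°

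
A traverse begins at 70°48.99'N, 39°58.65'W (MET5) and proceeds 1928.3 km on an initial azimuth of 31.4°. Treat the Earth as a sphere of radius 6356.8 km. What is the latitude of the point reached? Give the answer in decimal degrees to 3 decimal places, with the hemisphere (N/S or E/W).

80.107°N

MET5: φ = +70.81650°, λ = -39.97750°
δ = d/R = 1928.3/6356.8 = 0.303344 rad
φ₂ = arcsin(sin φ₁ cos δ + cos φ₁ sin δ cos θ)
   = arcsin(0.94447·0.95434 + 0.32859·0.29871·0.85355) = 80.10690°
λ₂ = λ₁ + atan2(sin θ sin δ cos φ₁, cos δ − sin φ₁ sin φ₂) = 24.95901°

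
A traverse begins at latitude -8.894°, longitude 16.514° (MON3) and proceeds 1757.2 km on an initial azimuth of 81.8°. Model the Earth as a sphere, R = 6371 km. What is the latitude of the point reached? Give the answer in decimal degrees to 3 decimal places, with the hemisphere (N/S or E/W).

δ = d/R = 1757.2/6371 = 0.275812 rad
φ₂ = arcsin(sin φ₁ cos δ + cos φ₁ sin δ cos θ)
   = arcsin(-0.15461·0.96220 + 0.98798·0.27233·0.14263) = -6.33771°
λ₂ = λ₁ + atan2(sin θ sin δ cos φ₁, cos δ − sin φ₁ sin φ₂) = 32.24979°

6.338°S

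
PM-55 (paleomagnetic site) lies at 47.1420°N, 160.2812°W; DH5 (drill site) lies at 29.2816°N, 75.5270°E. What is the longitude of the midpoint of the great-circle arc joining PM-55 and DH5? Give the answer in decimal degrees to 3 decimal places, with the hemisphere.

124.474°E

Bx = cos φ₂ cos Δλ = -0.490161,  By = cos φ₂ sin Δλ = -0.721472
φₘ = atan2(sin φ₁ + sin φ₂, √((cos φ₁ + Bx)² + By²)) = 58.59739°
λₘ = λ₁ + atan2(By, cos φ₁ + Bx) = 124.47440°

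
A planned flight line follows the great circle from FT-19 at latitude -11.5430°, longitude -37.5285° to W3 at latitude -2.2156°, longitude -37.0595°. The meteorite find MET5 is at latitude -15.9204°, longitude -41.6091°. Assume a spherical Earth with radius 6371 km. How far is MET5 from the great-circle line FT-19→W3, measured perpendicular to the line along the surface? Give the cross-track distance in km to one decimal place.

411.0 km

δ₁₃ = central angle FT-19→MET5 = 0.103056 rad  (haversine)
θ₁₃ = bearing FT-19→MET5 = 221.697°,  θ₁₂ = bearing FT-19→W3 = 2.889°
dₓₜ = R·arcsin(sin δ₁₃ · sin(θ₁₃ − θ₁₂)) = 6371·arcsin(0.10287·sin(218.807°)) = -411.033 km
|dₓₜ| = 411.033 km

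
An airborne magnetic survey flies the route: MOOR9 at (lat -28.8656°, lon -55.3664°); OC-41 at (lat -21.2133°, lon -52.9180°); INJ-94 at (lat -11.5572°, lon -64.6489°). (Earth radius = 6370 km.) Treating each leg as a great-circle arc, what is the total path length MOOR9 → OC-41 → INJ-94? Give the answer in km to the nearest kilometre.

2533 km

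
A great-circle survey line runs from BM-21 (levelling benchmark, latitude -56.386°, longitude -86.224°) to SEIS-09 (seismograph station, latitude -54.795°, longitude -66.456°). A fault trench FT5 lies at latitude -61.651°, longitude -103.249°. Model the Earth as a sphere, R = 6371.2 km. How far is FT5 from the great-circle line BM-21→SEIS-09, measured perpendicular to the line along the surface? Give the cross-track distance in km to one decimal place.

698.8 km

δ₁₃ = central angle BM-21→FT5 = 0.177653 rad  (haversine)
θ₁₃ = bearing BM-21→FT5 = 231.880°,  θ₁₂ = bearing BM-21→SEIS-09 = 90.155°
dₓₜ = R·arcsin(sin δ₁₃ · sin(θ₁₃ − θ₁₂)) = 6371.2·arcsin(0.17672·sin(141.725°)) = 698.842 km
|dₓₜ| = 698.842 km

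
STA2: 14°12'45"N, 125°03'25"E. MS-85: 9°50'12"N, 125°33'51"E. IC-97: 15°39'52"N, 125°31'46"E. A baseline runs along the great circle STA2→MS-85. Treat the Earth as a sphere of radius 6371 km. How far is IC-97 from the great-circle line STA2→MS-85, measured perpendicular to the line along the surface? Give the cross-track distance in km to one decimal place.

68.6 km

STA2: φ = +14.21250°, λ = +125.05694°
MS-85: φ = +9.83667°, λ = +125.56417°
IC-97: φ = +15.66444°, λ = +125.52944°
δ₁₃ = central angle STA2→IC-97 = 0.026564 rad  (haversine)
θ₁₃ = bearing STA2→IC-97 = 17.394°,  θ₁₂ = bearing STA2→MS-85 = 173.477°
dₓₜ = R·arcsin(sin δ₁₃ · sin(θ₁₃ − θ₁₂)) = 6371·arcsin(0.02656·sin(-156.083°)) = -68.605 km
|dₓₜ| = 68.605 km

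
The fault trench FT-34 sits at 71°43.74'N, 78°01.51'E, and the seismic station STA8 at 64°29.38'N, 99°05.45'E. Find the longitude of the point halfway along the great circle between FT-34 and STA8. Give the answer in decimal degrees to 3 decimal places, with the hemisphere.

90.235°E

FT-34: φ = +71.72900°, λ = +78.02517°
STA8: φ = +64.48967°, λ = +99.09083°
Bx = cos φ₂ cos Δλ = 0.401892,  By = cos φ₂ sin Δλ = 0.154800
φₘ = atan2(sin φ₁ + sin φ₂, √((cos φ₁ + Bx)² + By²)) = 68.43572°
λₘ = λ₁ + atan2(By, cos φ₁ + Bx) = 90.23471°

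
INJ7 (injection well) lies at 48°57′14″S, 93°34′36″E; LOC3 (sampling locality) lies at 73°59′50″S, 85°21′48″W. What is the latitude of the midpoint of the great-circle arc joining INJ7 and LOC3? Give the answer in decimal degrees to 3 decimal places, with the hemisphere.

77.476°S

INJ7: φ = -48.95389°, λ = +93.57667°
LOC3: φ = -73.99722°, λ = -85.36333°
Bx = cos φ₂ cos Δλ = -0.275637,  By = cos φ₂ sin Δλ = -0.005100
φₘ = atan2(sin φ₁ + sin φ₂, √((cos φ₁ + Bx)² + By²)) = -77.47575°
λₘ = λ₁ + atan2(By, cos φ₁ + Bx) = 92.80982°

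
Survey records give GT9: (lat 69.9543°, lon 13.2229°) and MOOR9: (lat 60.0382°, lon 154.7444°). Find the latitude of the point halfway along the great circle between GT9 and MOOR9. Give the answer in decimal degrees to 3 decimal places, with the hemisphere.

80.121°N

Bx = cos φ₂ cos Δλ = -0.390969,  By = cos φ₂ sin Δλ = 0.310751
φₘ = atan2(sin φ₁ + sin φ₂, √((cos φ₁ + Bx)² + By²)) = 80.12130°
λₘ = λ₁ + atan2(By, cos φ₁ + Bx) = 112.03954°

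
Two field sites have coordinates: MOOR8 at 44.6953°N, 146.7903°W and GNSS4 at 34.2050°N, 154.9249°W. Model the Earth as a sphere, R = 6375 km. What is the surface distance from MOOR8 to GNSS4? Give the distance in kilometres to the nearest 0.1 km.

Δφ = -10.4903°,  Δλ = -8.1346°
a = sin²(Δφ/2) + cos φ₁ cos φ₂ sin²(Δλ/2) = 0.011315
c = 2·arcsin(√a) = 0.213145 rad = 12.2123°
d = R·c = 6375 × 0.213145 = 1358.8 km

1358.8 km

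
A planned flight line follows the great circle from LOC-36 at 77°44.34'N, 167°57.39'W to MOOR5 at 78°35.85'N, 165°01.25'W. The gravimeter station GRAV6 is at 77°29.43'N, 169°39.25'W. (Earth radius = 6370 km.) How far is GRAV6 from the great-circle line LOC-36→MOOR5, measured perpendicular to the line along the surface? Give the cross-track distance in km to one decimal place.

LOC-36: φ = +77.73900°, λ = -167.95650°
MOOR5: φ = +78.59750°, λ = -165.02083°
GRAV6: φ = +77.49050°, λ = -169.65417°
δ₁₃ = central angle LOC-36→GRAV6 = 0.007694 rad  (haversine)
θ₁₃ = bearing LOC-36→GRAV6 = 236.519°,  θ₁₂ = bearing LOC-36→MOOR5 = 33.605°
dₓₜ = R·arcsin(sin δ₁₃ · sin(θ₁₃ − θ₁₂)) = 6370·arcsin(0.00769·sin(202.914°)) = -19.081 km
|dₓₜ| = 19.081 km

19.1 km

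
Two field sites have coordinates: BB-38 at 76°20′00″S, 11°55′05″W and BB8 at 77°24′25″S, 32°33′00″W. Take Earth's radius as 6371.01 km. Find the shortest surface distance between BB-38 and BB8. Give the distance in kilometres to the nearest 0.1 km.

BB-38: φ = -76.33333°, λ = -11.91806°
BB8: φ = -77.40694°, λ = -32.55000°
Δφ = -1.0736°,  Δλ = -20.6319°
a = sin²(Δφ/2) + cos φ₁ cos φ₂ sin²(Δλ/2) = 0.001740
c = 2·arcsin(√a) = 0.083444 rad = 4.7810°
d = R·c = 6371.01 × 0.083444 = 531.6 km

531.6 km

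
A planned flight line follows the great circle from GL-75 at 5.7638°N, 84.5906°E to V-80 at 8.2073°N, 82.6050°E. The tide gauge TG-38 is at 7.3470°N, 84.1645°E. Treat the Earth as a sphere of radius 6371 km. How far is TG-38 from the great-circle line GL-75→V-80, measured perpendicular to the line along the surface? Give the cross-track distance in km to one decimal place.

δ₁₃ = central angle GL-75→TG-38 = 0.028603 rad  (haversine)
θ₁₃ = bearing GL-75→TG-38 = 345.054°,  θ₁₂ = bearing GL-75→V-80 = 321.227°
dₓₜ = R·arcsin(sin δ₁₃ · sin(θ₁₃ − θ₁₂)) = 6371·arcsin(0.02860·sin(23.827°)) = 73.608 km
|dₓₜ| = 73.608 km

73.6 km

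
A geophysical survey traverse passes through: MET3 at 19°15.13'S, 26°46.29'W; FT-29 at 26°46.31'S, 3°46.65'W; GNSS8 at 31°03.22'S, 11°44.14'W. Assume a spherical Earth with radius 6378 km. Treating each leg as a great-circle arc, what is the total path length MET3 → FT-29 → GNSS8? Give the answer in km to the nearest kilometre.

3405 km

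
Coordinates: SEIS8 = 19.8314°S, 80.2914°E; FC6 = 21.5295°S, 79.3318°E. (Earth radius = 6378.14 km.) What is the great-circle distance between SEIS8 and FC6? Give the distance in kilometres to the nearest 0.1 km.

213.8 km

Δφ = -1.6981°,  Δλ = -0.9596°
a = sin²(Δφ/2) + cos φ₁ cos φ₂ sin²(Δλ/2) = 0.000281
c = 2·arcsin(√a) = 0.033524 rad = 1.9208°
d = R·c = 6378.14 × 0.033524 = 213.8 km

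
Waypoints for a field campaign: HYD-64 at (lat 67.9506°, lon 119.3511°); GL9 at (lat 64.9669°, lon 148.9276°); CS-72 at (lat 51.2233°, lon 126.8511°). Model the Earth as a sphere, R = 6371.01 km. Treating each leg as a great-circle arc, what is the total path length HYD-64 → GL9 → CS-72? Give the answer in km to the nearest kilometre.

3324 km

HYD-64→GL9: c = 0.210408 rad, d = 1340.51 km
GL9→CS-72: c = 0.311291 rad, d = 1983.24 km
Total = 1340.51 + 1983.24 = 3323.75 km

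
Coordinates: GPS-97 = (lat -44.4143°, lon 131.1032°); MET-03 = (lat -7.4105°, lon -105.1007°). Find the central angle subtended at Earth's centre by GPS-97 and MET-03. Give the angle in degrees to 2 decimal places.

107.68°

Δφ = 37.0038°,  Δλ = 123.7961°
a = sin²(Δφ/2) + cos φ₁ cos φ₂ sin²(Δλ/2) = 0.651869
c = 2·arcsin(√a) = 1.879410 rad = 107.6823°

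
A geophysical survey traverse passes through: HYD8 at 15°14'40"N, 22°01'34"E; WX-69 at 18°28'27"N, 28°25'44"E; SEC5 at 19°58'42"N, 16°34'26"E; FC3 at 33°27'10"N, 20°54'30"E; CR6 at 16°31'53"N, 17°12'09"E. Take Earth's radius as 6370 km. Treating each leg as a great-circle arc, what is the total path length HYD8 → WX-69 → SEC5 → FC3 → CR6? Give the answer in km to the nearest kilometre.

5501 km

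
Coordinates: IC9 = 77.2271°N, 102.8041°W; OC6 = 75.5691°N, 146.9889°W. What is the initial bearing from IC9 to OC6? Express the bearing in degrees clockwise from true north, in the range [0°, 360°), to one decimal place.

282.9°

Δλ = -44.1848°
y = sin Δλ · cos φ₂ = -0.173695
x = cos φ₁ sin φ₂ − sin φ₁ cos φ₂ cos Δλ = 0.039825
θ = atan2(y, x) = -77.0863° → 282.9137° (mod 360°)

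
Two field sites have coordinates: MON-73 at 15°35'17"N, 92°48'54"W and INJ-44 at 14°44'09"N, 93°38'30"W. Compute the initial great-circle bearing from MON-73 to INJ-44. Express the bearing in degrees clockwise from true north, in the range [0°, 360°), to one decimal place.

223.2°

MON-73: φ = +15.58806°, λ = -92.81500°
INJ-44: φ = +14.73583°, λ = -93.64167°
Δλ = -0.8267°
y = sin Δλ · cos φ₂ = -0.013953
x = cos φ₁ sin φ₂ − sin φ₁ cos φ₂ cos Δλ = -0.014846
θ = atan2(y, x) = -136.7770° → 223.2230° (mod 360°)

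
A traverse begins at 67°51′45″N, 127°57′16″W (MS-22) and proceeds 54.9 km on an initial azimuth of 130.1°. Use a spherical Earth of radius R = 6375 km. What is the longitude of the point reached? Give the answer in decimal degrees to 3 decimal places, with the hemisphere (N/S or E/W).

MS-22: φ = +67.86250°, λ = -127.95444°
δ = d/R = 54.9/6375 = 0.008612 rad
φ₂ = arcsin(sin φ₁ cos δ + cos φ₁ sin δ cos θ)
   = arcsin(0.92628·0.99996 + 0.37683·0.00861·-0.64412) = 67.54167°
λ₂ = λ₁ + atan2(sin θ sin δ cos φ₁, cos δ − sin φ₁ sin φ₂) = -126.96641°

126.966°W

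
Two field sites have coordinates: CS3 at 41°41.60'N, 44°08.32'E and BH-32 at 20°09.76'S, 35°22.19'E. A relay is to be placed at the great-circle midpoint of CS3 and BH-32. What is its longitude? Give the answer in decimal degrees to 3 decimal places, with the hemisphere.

39.254°E

CS3: φ = +41.69333°, λ = +44.13867°
BH-32: φ = -20.16267°, λ = +35.36983°
Bx = cos φ₂ cos Δλ = 0.927746,  By = cos φ₂ sin Δλ = -0.143106
φₘ = atan2(sin φ₁ + sin φ₂, √((cos φ₁ + Bx)² + By²)) = 10.79579°
λₘ = λ₁ + atan2(By, cos φ₁ + Bx) = 39.25382°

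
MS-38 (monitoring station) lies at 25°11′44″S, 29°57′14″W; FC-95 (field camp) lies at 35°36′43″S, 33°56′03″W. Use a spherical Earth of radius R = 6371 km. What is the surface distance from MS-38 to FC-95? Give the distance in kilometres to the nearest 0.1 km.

1219.2 km

MS-38: φ = -25.19556°, λ = -29.95389°
FC-95: φ = -35.61194°, λ = -33.93417°
Δφ = -10.4164°,  Δλ = -3.9803°
a = sin²(Δφ/2) + cos φ₁ cos φ₂ sin²(Δλ/2) = 0.009127
c = 2·arcsin(√a) = 0.191365 rad = 10.9644°
d = R·c = 6371 × 0.191365 = 1219.2 km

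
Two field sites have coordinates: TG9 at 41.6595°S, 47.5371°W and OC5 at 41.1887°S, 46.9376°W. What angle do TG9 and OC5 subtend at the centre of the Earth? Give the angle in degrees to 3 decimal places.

0.651°

Δφ = 0.4708°,  Δλ = 0.5995°
a = sin²(Δφ/2) + cos φ₁ cos φ₂ sin²(Δλ/2) = 0.000032
c = 2·arcsin(√a) = 0.011361 rad = 0.6509°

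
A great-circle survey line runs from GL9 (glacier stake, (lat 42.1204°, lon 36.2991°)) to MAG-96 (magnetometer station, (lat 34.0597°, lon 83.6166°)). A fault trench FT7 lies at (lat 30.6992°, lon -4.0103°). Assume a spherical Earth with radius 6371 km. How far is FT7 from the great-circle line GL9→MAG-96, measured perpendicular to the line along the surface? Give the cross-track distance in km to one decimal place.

δ₁₃ = central angle GL9→FT7 = 0.593903 rad  (haversine)
θ₁₃ = bearing GL9→FT7 = 263.733°,  θ₁₂ = bearing GL9→MAG-96 = 86.361°
dₓₜ = R·arcsin(sin δ₁₃ · sin(θ₁₃ − θ₁₂)) = 6371·arcsin(0.55960·sin(177.371°)) = 163.524 km
|dₓₜ| = 163.524 km

163.5 km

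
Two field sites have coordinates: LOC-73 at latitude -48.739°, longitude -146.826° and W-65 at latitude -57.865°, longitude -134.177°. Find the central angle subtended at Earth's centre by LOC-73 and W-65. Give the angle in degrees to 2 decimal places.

11.81°

Δφ = -9.1260°,  Δλ = 12.6490°
a = sin²(Δφ/2) + cos φ₁ cos φ₂ sin²(Δλ/2) = 0.010586
c = 2·arcsin(√a) = 0.206141 rad = 11.8110°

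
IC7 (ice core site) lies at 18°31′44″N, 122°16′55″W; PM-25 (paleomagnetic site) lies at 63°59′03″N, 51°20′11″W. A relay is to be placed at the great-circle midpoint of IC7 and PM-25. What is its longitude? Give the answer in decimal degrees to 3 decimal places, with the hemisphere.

101.481°W

IC7: φ = +18.52889°, λ = -122.28194°
PM-25: φ = +63.98417°, λ = -51.33639°
Bx = cos φ₂ cos Δλ = 0.143195,  By = cos φ₂ sin Δλ = 0.414587
φₘ = atan2(sin φ₁ + sin φ₂, √((cos φ₁ + Bx)² + By²)) = 46.17760°
λₘ = λ₁ + atan2(By, cos φ₁ + Bx) = -101.48107°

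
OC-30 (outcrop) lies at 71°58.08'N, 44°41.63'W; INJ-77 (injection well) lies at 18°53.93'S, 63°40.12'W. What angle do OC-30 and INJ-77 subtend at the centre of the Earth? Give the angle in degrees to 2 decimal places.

OC-30: φ = +71.96800°, λ = -44.69383°
INJ-77: φ = -18.89883°, λ = -63.66867°
Δφ = -90.8668°,  Δλ = -18.9748°
a = sin²(Δφ/2) + cos φ₁ cos φ₂ sin²(Δλ/2) = 0.515521
c = 2·arcsin(√a) = 1.601843 rad = 91.7789°

91.78°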